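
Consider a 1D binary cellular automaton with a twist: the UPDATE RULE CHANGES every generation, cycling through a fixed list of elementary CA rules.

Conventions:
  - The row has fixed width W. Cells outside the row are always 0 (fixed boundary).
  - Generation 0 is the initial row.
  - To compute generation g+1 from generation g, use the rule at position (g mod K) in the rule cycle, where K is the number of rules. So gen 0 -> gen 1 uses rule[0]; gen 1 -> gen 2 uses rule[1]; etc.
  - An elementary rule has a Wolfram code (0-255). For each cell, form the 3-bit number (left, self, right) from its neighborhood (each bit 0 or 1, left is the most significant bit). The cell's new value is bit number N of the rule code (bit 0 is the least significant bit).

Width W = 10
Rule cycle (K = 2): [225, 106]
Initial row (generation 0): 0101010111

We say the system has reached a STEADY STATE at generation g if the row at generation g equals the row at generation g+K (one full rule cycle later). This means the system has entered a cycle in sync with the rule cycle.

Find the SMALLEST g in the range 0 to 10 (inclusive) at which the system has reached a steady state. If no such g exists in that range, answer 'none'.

Gen 0: 0101010111
Gen 1 (rule 225): 0010101011
Gen 2 (rule 106): 0101010111
Gen 3 (rule 225): 0010101011
Gen 4 (rule 106): 0101010111
Gen 5 (rule 225): 0010101011
Gen 6 (rule 106): 0101010111
Gen 7 (rule 225): 0010101011
Gen 8 (rule 106): 0101010111
Gen 9 (rule 225): 0010101011
Gen 10 (rule 106): 0101010111
Gen 11 (rule 225): 0010101011
Gen 12 (rule 106): 0101010111

Answer: 0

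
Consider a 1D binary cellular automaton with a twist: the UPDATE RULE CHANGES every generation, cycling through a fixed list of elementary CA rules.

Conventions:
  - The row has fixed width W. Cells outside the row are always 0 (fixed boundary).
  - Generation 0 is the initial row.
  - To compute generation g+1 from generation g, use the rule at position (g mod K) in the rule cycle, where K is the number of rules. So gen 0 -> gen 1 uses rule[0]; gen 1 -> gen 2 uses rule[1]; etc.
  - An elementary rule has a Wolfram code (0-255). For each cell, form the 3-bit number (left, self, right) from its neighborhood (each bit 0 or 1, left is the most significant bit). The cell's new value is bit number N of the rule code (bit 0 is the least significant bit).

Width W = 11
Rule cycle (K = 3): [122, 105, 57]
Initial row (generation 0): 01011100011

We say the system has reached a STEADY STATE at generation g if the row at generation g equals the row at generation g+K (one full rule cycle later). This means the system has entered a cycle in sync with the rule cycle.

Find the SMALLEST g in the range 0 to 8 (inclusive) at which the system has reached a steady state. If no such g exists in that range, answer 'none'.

Gen 0: 01011100011
Gen 1 (rule 122): 10110110111
Gen 2 (rule 105): 01111111101
Gen 3 (rule 57): 01000000010
Gen 4 (rule 122): 10100000101
Gen 5 (rule 105): 01001110010
Gen 6 (rule 57): 00101001001
Gen 7 (rule 122): 01010110110
Gen 8 (rule 105): 00101111110
Gen 9 (rule 57): 10011000001
Gen 10 (rule 122): 01111100010
Gen 11 (rule 105): 01000101000

Answer: none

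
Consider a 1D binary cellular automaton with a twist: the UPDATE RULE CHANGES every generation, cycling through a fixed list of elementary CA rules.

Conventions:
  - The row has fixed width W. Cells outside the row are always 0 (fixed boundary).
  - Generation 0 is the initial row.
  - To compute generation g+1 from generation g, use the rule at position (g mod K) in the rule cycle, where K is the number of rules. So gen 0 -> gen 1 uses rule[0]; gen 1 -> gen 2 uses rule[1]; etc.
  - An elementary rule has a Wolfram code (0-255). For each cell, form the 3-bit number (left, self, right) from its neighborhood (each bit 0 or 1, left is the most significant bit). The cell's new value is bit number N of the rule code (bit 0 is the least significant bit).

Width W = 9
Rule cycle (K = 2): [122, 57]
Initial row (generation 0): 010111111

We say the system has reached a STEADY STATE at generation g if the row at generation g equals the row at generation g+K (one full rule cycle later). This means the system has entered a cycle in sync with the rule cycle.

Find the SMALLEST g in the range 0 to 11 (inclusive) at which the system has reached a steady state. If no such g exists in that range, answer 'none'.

Gen 0: 010111111
Gen 1 (rule 122): 101100001
Gen 2 (rule 57): 011011100
Gen 3 (rule 122): 111110110
Gen 4 (rule 57): 100001101
Gen 5 (rule 122): 010011110
Gen 6 (rule 57): 001010001
Gen 7 (rule 122): 010101010
Gen 8 (rule 57): 001010101
Gen 9 (rule 122): 010101010
Gen 10 (rule 57): 001010101
Gen 11 (rule 122): 010101010
Gen 12 (rule 57): 001010101
Gen 13 (rule 122): 010101010

Answer: 7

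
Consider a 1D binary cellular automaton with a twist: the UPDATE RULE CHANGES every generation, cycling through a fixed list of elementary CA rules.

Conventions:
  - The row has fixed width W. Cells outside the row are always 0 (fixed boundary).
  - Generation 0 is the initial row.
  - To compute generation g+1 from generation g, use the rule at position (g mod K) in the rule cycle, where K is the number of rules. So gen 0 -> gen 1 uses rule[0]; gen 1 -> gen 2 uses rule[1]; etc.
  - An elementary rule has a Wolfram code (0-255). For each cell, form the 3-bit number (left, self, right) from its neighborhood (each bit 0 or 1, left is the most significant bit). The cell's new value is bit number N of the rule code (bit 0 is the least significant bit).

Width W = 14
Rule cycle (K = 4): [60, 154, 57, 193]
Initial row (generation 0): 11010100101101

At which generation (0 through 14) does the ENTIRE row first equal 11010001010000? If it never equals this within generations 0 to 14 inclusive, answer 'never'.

Answer: 10

Derivation:
Gen 0: 11010100101101
Gen 1 (rule 60): 10111110111011
Gen 2 (rule 154): 00111100110010
Gen 3 (rule 57): 10100010101001
Gen 4 (rule 193): 00001000000000
Gen 5 (rule 60): 00001100000000
Gen 6 (rule 154): 00011010000000
Gen 7 (rule 57): 11010101111111
Gen 8 (rule 193): 01000000111111
Gen 9 (rule 60): 01100000100000
Gen 10 (rule 154): 11010001010000
Gen 11 (rule 57): 10101100101111
Gen 12 (rule 193): 00000100000111
Gen 13 (rule 60): 00000110000100
Gen 14 (rule 154): 00001101001010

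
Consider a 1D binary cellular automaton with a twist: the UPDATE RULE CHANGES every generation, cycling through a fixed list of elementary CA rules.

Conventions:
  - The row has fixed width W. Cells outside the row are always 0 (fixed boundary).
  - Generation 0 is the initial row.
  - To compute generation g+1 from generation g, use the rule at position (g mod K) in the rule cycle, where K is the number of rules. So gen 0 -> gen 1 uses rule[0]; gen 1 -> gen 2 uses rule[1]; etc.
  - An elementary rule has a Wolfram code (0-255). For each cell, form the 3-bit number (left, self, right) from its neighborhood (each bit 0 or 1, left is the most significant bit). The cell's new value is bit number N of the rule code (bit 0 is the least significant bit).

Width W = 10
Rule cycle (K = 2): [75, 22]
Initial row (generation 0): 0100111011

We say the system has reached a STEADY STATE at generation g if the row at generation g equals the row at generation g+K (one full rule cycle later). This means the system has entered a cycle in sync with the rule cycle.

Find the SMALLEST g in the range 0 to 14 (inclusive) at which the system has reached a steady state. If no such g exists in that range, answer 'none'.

Gen 0: 0100111011
Gen 1 (rule 75): 1001101011
Gen 2 (rule 22): 1110001000
Gen 3 (rule 75): 1010110011
Gen 4 (rule 22): 1010001100
Gen 5 (rule 75): 0000111101
Gen 6 (rule 22): 0001000001
Gen 7 (rule 75): 1110011110
Gen 8 (rule 22): 0001100001
Gen 9 (rule 75): 1111101110
Gen 10 (rule 22): 0000000001
Gen 11 (rule 75): 1111111110
Gen 12 (rule 22): 0000000001
Gen 13 (rule 75): 1111111110
Gen 14 (rule 22): 0000000001
Gen 15 (rule 75): 1111111110
Gen 16 (rule 22): 0000000001

Answer: 10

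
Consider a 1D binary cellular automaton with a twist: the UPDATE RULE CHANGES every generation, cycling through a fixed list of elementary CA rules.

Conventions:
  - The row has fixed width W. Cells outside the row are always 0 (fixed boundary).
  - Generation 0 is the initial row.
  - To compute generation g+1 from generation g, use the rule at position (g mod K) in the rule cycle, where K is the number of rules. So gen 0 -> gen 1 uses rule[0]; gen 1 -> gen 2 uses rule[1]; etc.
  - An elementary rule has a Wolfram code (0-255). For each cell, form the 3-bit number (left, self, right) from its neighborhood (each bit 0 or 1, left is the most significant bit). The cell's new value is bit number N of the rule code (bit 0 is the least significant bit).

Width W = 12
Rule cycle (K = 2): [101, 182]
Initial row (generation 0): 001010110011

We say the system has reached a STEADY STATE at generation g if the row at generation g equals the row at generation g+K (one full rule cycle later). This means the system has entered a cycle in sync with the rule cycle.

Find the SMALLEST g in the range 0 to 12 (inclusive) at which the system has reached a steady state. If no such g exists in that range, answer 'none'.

Answer: none

Derivation:
Gen 0: 001010110011
Gen 1 (rule 101): 101111010001
Gen 2 (rule 182): 110110111011
Gen 3 (rule 101): 011011001101
Gen 4 (rule 182): 100100110011
Gen 5 (rule 101): 100100010001
Gen 6 (rule 182): 111110111011
Gen 7 (rule 101): 000011001101
Gen 8 (rule 182): 000100110011
Gen 9 (rule 101): 110100010001
Gen 10 (rule 182): 001110111011
Gen 11 (rule 101): 100011001101
Gen 12 (rule 182): 110100110011
Gen 13 (rule 101): 011100010001
Gen 14 (rule 182): 101010111011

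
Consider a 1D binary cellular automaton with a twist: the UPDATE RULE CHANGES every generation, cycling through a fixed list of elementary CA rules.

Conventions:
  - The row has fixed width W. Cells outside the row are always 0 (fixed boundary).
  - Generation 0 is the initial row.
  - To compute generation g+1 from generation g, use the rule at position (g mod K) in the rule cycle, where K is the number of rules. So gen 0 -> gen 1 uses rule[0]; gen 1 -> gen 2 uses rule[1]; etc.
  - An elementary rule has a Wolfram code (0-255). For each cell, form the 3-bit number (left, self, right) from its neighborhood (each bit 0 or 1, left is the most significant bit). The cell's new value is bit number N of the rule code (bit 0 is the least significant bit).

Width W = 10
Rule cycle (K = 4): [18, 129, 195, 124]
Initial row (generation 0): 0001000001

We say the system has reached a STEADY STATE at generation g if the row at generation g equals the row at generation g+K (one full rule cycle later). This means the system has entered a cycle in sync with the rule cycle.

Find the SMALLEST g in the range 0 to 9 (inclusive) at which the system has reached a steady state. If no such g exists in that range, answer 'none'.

Answer: 6

Derivation:
Gen 0: 0001000001
Gen 1 (rule 18): 0010100010
Gen 2 (rule 129): 1000001000
Gen 3 (rule 195): 0011110011
Gen 4 (rule 124): 0010011011
Gen 5 (rule 18): 0101100000
Gen 6 (rule 129): 0000001111
Gen 7 (rule 195): 1111110111
Gen 8 (rule 124): 1000011101
Gen 9 (rule 18): 0100100000
Gen 10 (rule 129): 0000001111
Gen 11 (rule 195): 1111110111
Gen 12 (rule 124): 1000011101
Gen 13 (rule 18): 0100100000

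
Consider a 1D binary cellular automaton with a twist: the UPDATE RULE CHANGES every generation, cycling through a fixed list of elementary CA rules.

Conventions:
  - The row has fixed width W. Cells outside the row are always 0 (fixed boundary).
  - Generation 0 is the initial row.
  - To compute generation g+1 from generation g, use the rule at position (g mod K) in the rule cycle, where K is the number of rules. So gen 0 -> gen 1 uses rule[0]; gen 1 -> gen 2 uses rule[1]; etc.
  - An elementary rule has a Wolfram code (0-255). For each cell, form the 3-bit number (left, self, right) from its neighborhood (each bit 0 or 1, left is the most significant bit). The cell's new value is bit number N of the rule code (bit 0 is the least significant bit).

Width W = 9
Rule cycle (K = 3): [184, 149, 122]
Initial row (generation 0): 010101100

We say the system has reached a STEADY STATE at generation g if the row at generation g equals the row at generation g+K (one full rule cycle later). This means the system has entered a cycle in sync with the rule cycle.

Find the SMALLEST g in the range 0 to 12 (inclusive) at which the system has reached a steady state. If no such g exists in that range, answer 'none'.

Answer: 6

Derivation:
Gen 0: 010101100
Gen 1 (rule 184): 001011010
Gen 2 (rule 149): 101000011
Gen 3 (rule 122): 010100111
Gen 4 (rule 184): 001010110
Gen 5 (rule 149): 101010001
Gen 6 (rule 122): 010101010
Gen 7 (rule 184): 001010101
Gen 8 (rule 149): 101010101
Gen 9 (rule 122): 010101010
Gen 10 (rule 184): 001010101
Gen 11 (rule 149): 101010101
Gen 12 (rule 122): 010101010
Gen 13 (rule 184): 001010101
Gen 14 (rule 149): 101010101
Gen 15 (rule 122): 010101010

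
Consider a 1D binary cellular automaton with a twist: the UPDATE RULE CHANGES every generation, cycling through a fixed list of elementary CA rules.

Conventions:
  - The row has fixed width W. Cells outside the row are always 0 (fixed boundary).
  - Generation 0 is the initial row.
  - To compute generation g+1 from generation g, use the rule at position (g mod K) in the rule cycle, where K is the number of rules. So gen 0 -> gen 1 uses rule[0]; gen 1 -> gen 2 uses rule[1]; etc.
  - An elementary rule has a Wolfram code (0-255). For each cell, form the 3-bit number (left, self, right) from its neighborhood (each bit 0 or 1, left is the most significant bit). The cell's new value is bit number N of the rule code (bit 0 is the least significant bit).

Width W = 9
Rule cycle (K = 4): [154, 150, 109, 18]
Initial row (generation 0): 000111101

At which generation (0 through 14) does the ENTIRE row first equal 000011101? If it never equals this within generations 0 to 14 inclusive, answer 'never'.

Answer: never

Derivation:
Gen 0: 000111101
Gen 1 (rule 154): 001111000
Gen 2 (rule 150): 010110100
Gen 3 (rule 109): 011111101
Gen 4 (rule 18): 100000000
Gen 5 (rule 154): 010000000
Gen 6 (rule 150): 111000000
Gen 7 (rule 109): 101011111
Gen 8 (rule 18): 000000000
Gen 9 (rule 154): 000000000
Gen 10 (rule 150): 000000000
Gen 11 (rule 109): 111111111
Gen 12 (rule 18): 000000000
Gen 13 (rule 154): 000000000
Gen 14 (rule 150): 000000000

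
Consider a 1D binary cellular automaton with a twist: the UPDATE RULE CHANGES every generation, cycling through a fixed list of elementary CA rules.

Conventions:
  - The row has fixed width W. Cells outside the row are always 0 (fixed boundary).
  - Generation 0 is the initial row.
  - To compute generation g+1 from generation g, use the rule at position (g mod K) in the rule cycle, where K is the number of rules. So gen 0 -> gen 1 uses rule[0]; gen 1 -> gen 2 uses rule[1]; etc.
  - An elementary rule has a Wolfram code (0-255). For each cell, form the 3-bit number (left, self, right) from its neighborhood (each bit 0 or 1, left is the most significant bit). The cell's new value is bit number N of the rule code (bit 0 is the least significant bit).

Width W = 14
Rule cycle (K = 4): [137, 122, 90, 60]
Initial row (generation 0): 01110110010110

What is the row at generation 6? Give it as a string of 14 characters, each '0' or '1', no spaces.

Answer: 01010111011000

Derivation:
Gen 0: 01110110010110
Gen 1 (rule 137): 01100100000100
Gen 2 (rule 122): 11111010001010
Gen 3 (rule 90): 10001001010001
Gen 4 (rule 60): 11001101111001
Gen 5 (rule 137): 10001001110000
Gen 6 (rule 122): 01010111011000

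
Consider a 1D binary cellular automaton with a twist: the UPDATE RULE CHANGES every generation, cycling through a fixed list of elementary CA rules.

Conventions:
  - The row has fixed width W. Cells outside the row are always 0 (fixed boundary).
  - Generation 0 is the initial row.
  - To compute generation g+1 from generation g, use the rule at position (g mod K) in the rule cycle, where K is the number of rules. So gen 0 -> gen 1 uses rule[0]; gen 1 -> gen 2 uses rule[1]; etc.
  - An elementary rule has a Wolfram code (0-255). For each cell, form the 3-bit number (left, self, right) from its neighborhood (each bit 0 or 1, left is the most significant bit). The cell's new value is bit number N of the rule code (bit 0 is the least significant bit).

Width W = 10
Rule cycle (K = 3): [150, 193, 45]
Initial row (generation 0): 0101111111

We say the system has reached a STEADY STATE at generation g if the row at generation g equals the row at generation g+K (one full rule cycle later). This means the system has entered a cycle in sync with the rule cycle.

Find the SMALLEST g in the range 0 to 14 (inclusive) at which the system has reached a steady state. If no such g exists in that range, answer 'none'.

Answer: none

Derivation:
Gen 0: 0101111111
Gen 1 (rule 150): 1100111110
Gen 2 (rule 193): 0100011110
Gen 3 (rule 45): 0101010000
Gen 4 (rule 150): 1101011000
Gen 5 (rule 193): 0100001011
Gen 6 (rule 45): 0101101110
Gen 7 (rule 150): 1100000101
Gen 8 (rule 193): 0101110000
Gen 9 (rule 45): 0111000111
Gen 10 (rule 150): 1010101010
Gen 11 (rule 193): 0000000000
Gen 12 (rule 45): 1111111111
Gen 13 (rule 150): 0111111110
Gen 14 (rule 193): 0011111110
Gen 15 (rule 45): 1010000000
Gen 16 (rule 150): 1011000000
Gen 17 (rule 193): 0001011111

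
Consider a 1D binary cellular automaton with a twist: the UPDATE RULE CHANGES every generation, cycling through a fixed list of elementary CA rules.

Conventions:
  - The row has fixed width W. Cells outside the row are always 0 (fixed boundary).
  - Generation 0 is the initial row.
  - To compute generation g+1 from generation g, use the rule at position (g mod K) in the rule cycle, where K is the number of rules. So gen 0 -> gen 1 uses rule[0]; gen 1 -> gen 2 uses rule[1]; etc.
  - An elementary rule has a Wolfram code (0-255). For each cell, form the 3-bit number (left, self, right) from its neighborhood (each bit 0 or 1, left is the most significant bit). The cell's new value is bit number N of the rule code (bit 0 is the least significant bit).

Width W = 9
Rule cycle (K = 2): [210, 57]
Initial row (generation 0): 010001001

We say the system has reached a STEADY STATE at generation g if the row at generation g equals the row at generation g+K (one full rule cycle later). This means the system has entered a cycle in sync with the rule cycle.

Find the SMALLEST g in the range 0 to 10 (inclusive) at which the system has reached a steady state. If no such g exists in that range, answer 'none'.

Answer: none

Derivation:
Gen 0: 010001001
Gen 1 (rule 210): 101010110
Gen 2 (rule 57): 010101101
Gen 3 (rule 210): 100000100
Gen 4 (rule 57): 011110011
Gen 5 (rule 210): 101111101
Gen 6 (rule 57): 011000010
Gen 7 (rule 210): 101100101
Gen 8 (rule 57): 011010010
Gen 9 (rule 210): 101001101
Gen 10 (rule 57): 010101010
Gen 11 (rule 210): 100000001
Gen 12 (rule 57): 011111100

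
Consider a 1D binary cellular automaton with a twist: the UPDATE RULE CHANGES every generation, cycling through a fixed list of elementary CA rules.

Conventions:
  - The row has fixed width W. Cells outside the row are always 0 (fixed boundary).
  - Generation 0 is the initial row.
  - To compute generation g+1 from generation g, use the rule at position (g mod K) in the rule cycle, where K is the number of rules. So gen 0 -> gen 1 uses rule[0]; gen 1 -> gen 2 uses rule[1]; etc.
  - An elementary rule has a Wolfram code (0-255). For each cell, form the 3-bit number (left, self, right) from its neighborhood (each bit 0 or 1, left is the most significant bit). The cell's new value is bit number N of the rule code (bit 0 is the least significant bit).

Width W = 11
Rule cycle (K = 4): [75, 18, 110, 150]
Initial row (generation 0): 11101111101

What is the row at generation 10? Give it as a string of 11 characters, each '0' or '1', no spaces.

Answer: 01101001010

Derivation:
Gen 0: 11101111101
Gen 1 (rule 75): 10101000100
Gen 2 (rule 18): 00000101010
Gen 3 (rule 110): 00001111110
Gen 4 (rule 150): 00010111101
Gen 5 (rule 75): 11100100100
Gen 6 (rule 18): 00011011010
Gen 7 (rule 110): 00111111110
Gen 8 (rule 150): 01011111101
Gen 9 (rule 75): 10010000100
Gen 10 (rule 18): 01101001010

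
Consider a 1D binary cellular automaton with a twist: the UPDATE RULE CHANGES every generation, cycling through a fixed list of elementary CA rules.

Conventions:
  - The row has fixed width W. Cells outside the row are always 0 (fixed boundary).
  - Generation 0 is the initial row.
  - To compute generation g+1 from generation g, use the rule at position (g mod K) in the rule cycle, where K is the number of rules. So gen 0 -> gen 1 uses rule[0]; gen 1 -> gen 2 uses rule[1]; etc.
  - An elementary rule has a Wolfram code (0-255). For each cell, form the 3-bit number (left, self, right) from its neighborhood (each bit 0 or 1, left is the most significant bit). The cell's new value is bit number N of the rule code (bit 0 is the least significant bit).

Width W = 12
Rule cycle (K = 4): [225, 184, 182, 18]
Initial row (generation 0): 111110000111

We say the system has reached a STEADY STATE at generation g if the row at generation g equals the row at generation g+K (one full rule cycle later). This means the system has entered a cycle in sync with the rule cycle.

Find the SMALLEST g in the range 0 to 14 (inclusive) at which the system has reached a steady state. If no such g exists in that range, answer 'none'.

Gen 0: 111110000111
Gen 1 (rule 225): 011110110011
Gen 2 (rule 184): 011101101010
Gen 3 (rule 182): 101010011111
Gen 4 (rule 18): 000001100000
Gen 5 (rule 225): 111100101111
Gen 6 (rule 184): 111010011110
Gen 7 (rule 182): 010111101101
Gen 8 (rule 18): 100000000000
Gen 9 (rule 225): 001111111111
Gen 10 (rule 184): 001111111110
Gen 11 (rule 182): 010111111101
Gen 12 (rule 18): 100000000000
Gen 13 (rule 225): 001111111111
Gen 14 (rule 184): 001111111110
Gen 15 (rule 182): 010111111101
Gen 16 (rule 18): 100000000000
Gen 17 (rule 225): 001111111111
Gen 18 (rule 184): 001111111110

Answer: 8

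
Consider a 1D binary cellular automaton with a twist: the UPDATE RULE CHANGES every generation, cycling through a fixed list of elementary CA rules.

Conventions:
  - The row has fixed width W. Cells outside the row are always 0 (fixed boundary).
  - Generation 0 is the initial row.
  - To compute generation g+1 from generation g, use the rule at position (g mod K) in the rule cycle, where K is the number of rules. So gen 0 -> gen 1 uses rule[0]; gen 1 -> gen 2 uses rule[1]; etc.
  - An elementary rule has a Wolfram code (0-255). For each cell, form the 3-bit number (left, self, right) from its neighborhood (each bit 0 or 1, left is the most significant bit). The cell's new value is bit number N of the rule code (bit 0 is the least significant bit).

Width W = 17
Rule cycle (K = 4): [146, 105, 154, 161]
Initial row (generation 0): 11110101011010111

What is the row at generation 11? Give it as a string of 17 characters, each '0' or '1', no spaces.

Answer: 00111110010111101

Derivation:
Gen 0: 11110101011010111
Gen 1 (rule 146): 01100000000000010
Gen 2 (rule 105): 01101111111111000
Gen 3 (rule 154): 11001111111110100
Gen 4 (rule 161): 00000111111101001
Gen 5 (rule 146): 00001011111000110
Gen 6 (rule 105): 11100110001010110
Gen 7 (rule 154): 11011101010000101
Gen 8 (rule 161): 00101010100110010
Gen 9 (rule 146): 01000000011001101
Gen 10 (rule 105): 00011111011001110
Gen 11 (rule 154): 00111110010111101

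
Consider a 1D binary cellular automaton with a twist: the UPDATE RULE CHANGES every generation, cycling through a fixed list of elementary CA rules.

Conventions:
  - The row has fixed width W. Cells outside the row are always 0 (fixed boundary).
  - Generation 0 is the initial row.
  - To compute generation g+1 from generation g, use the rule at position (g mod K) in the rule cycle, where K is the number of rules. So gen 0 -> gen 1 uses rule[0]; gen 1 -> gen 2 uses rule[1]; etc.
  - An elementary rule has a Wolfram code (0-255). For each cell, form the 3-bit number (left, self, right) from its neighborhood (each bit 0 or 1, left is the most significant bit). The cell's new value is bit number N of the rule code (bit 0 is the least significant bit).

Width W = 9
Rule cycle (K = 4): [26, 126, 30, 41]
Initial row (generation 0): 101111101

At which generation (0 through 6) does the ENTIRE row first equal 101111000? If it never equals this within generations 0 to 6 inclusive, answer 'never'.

Answer: never

Derivation:
Gen 0: 101111101
Gen 1 (rule 26): 001000000
Gen 2 (rule 126): 011100000
Gen 3 (rule 30): 110010000
Gen 4 (rule 41): 100000111
Gen 5 (rule 26): 010001100
Gen 6 (rule 126): 111011110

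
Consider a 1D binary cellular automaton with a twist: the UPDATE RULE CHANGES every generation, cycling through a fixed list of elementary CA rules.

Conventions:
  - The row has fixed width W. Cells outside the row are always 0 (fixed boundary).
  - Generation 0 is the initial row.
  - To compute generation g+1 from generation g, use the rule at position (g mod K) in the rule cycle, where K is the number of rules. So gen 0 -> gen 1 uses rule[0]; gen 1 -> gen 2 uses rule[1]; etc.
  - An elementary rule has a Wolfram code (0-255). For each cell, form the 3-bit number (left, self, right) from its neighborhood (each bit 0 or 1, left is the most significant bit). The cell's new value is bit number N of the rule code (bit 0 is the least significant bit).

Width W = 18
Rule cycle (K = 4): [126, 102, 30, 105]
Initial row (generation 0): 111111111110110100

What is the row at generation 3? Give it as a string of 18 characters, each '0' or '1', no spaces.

Gen 0: 111111111110110100
Gen 1 (rule 126): 100000000011111110
Gen 2 (rule 102): 100000000100000010
Gen 3 (rule 30): 110000001110000111

Answer: 110000001110000111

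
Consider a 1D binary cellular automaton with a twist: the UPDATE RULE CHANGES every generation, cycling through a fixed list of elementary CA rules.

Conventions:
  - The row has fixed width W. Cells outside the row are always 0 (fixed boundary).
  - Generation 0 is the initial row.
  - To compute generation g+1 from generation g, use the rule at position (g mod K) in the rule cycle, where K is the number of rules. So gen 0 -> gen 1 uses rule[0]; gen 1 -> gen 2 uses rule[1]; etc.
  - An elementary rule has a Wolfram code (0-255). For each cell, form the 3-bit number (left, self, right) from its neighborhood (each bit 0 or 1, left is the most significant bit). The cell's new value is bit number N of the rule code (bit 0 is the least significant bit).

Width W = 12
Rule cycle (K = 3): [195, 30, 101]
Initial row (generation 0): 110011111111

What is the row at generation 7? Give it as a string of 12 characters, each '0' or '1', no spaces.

Gen 0: 110011111111
Gen 1 (rule 195): 010101111111
Gen 2 (rule 30): 110101000000
Gen 3 (rule 101): 011111011111
Gen 4 (rule 195): 101111001111
Gen 5 (rule 30): 101000111000
Gen 6 (rule 101): 111010001011
Gen 7 (rule 195): 011000110001

Answer: 011000110001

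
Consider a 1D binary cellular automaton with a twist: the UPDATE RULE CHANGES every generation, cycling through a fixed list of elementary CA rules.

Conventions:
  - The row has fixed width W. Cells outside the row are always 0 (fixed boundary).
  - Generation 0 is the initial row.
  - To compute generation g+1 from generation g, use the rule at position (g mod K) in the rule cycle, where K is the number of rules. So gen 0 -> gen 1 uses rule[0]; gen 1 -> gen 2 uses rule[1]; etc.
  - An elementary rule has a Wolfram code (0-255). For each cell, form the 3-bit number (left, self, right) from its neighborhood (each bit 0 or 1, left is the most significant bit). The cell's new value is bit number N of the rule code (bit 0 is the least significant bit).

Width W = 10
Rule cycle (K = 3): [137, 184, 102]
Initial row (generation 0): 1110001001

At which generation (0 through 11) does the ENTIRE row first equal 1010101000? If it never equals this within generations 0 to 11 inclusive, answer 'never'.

Answer: 8

Derivation:
Gen 0: 1110001001
Gen 1 (rule 137): 1100100000
Gen 2 (rule 184): 1010010000
Gen 3 (rule 102): 1110110000
Gen 4 (rule 137): 1100100111
Gen 5 (rule 184): 1010010110
Gen 6 (rule 102): 1110111010
Gen 7 (rule 137): 1100110000
Gen 8 (rule 184): 1010101000
Gen 9 (rule 102): 1111111000
Gen 10 (rule 137): 1111110011
Gen 11 (rule 184): 1111101010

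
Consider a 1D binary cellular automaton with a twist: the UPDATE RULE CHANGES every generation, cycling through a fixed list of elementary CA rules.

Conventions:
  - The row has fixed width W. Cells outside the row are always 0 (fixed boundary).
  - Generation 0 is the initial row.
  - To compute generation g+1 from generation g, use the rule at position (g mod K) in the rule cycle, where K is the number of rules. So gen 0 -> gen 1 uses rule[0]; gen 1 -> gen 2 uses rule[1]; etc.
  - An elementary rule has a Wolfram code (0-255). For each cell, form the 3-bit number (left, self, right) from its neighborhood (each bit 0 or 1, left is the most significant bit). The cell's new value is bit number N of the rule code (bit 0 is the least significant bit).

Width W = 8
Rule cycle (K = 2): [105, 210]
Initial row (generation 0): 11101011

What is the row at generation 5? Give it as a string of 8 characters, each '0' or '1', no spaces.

Gen 0: 11101011
Gen 1 (rule 105): 10110111
Gen 2 (rule 210): 00010011
Gen 3 (rule 105): 11000011
Gen 4 (rule 210): 01100101
Gen 5 (rule 105): 01100010

Answer: 01100010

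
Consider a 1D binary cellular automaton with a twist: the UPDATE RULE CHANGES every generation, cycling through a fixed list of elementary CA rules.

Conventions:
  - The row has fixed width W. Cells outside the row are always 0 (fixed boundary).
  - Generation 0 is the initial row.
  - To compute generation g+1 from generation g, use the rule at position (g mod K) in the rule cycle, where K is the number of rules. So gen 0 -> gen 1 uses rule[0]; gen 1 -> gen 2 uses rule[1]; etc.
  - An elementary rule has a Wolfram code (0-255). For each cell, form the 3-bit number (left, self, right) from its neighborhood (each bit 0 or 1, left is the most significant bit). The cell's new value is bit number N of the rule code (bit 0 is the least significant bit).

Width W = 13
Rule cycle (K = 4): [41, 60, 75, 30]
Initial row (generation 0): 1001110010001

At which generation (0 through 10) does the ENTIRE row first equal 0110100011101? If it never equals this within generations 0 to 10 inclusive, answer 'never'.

Answer: never

Derivation:
Gen 0: 1001110010001
Gen 1 (rule 41): 0001000000100
Gen 2 (rule 60): 0001100000110
Gen 3 (rule 75): 1111101111110
Gen 4 (rule 30): 1000001000001
Gen 5 (rule 41): 0011100011100
Gen 6 (rule 60): 0010010010010
Gen 7 (rule 75): 1100100100100
Gen 8 (rule 30): 1011111111110
Gen 9 (rule 41): 0110000000000
Gen 10 (rule 60): 0101000000000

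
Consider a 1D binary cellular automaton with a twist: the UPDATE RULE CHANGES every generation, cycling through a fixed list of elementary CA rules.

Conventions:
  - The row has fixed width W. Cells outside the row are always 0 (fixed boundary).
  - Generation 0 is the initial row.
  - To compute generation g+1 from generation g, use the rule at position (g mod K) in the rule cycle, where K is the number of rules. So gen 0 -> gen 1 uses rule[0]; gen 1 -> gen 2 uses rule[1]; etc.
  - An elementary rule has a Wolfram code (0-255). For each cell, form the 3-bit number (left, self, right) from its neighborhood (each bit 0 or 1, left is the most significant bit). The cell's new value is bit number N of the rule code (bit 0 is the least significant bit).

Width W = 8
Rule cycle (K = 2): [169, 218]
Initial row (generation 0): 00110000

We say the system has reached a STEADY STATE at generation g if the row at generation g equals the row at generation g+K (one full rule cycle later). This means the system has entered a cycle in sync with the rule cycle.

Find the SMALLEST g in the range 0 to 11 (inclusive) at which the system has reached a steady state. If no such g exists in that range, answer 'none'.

Answer: 5

Derivation:
Gen 0: 00110000
Gen 1 (rule 169): 10100111
Gen 2 (rule 218): 00011111
Gen 3 (rule 169): 11011110
Gen 4 (rule 218): 11011111
Gen 5 (rule 169): 10111110
Gen 6 (rule 218): 00111111
Gen 7 (rule 169): 10111110
Gen 8 (rule 218): 00111111
Gen 9 (rule 169): 10111110
Gen 10 (rule 218): 00111111
Gen 11 (rule 169): 10111110
Gen 12 (rule 218): 00111111
Gen 13 (rule 169): 10111110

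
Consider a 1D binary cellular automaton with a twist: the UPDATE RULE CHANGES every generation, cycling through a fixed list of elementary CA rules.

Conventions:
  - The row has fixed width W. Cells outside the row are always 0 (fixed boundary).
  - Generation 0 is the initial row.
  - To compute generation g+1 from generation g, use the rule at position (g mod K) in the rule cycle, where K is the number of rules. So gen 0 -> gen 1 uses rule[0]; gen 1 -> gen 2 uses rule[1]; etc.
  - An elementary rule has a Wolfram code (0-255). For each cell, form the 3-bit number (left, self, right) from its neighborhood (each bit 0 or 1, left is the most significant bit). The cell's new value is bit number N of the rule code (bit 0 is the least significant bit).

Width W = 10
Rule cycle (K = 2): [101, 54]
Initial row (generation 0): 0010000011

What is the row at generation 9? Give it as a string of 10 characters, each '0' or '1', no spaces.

Answer: 0000001101

Derivation:
Gen 0: 0010000011
Gen 1 (rule 101): 1010111001
Gen 2 (rule 54): 1111000111
Gen 3 (rule 101): 0001010001
Gen 4 (rule 54): 0011111011
Gen 5 (rule 101): 1000001101
Gen 6 (rule 54): 1100010011
Gen 7 (rule 101): 0101010001
Gen 8 (rule 54): 1111111011
Gen 9 (rule 101): 0000001101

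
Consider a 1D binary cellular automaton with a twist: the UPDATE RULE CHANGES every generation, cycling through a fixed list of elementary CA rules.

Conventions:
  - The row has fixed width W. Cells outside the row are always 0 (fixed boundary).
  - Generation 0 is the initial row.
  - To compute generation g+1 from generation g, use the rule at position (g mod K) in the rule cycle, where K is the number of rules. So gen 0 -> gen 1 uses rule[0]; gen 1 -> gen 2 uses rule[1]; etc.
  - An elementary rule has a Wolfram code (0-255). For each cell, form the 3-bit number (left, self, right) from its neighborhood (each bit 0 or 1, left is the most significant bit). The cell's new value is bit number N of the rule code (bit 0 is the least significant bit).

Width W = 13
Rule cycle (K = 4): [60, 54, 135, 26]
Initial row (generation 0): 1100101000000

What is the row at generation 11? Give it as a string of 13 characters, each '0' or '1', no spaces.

Gen 0: 1100101000000
Gen 1 (rule 60): 1010111100000
Gen 2 (rule 54): 1111000010000
Gen 3 (rule 135): 0110011110111
Gen 4 (rule 26): 1101110000100
Gen 5 (rule 60): 1011001000110
Gen 6 (rule 54): 1100111101001
Gen 7 (rule 135): 0001011001011
Gen 8 (rule 26): 0010010110010
Gen 9 (rule 60): 0011011101011
Gen 10 (rule 54): 0100100011100
Gen 11 (rule 135): 1101101101001

Answer: 1101101101001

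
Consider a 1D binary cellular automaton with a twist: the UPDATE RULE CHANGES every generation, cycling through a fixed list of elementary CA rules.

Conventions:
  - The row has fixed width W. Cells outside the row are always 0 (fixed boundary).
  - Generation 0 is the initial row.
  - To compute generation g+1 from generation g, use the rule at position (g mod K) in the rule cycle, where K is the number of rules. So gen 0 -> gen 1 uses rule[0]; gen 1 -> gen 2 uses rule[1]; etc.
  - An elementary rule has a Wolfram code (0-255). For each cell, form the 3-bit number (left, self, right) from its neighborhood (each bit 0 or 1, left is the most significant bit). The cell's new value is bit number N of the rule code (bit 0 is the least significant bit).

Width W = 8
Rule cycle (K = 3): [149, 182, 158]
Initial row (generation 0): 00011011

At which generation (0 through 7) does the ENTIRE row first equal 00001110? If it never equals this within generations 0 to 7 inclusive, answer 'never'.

Gen 0: 00011011
Gen 1 (rule 149): 11000000
Gen 2 (rule 182): 00100000
Gen 3 (rule 158): 01110000
Gen 4 (rule 149): 00101111
Gen 5 (rule 182): 01110110
Gen 6 (rule 158): 11100101
Gen 7 (rule 149): 01010101

Answer: never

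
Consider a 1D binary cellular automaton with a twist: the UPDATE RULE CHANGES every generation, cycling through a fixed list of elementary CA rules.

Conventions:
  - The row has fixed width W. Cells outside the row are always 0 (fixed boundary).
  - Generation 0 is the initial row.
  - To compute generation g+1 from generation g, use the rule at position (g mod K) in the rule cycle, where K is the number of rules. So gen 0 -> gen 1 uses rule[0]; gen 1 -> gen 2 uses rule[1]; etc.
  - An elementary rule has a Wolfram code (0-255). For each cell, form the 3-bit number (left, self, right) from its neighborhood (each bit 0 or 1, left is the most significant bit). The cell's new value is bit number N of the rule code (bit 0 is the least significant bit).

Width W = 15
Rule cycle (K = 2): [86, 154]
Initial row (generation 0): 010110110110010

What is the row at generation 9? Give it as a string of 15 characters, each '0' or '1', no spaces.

Answer: 111100100000011

Derivation:
Gen 0: 010110110110010
Gen 1 (rule 86): 110010010011111
Gen 2 (rule 154): 101101101111110
Gen 3 (rule 86): 100100100000011
Gen 4 (rule 154): 011011010000110
Gen 5 (rule 86): 101001011001011
Gen 6 (rule 154): 000110010110010
Gen 7 (rule 86): 001011110011111
Gen 8 (rule 154): 010011101111110
Gen 9 (rule 86): 111100100000011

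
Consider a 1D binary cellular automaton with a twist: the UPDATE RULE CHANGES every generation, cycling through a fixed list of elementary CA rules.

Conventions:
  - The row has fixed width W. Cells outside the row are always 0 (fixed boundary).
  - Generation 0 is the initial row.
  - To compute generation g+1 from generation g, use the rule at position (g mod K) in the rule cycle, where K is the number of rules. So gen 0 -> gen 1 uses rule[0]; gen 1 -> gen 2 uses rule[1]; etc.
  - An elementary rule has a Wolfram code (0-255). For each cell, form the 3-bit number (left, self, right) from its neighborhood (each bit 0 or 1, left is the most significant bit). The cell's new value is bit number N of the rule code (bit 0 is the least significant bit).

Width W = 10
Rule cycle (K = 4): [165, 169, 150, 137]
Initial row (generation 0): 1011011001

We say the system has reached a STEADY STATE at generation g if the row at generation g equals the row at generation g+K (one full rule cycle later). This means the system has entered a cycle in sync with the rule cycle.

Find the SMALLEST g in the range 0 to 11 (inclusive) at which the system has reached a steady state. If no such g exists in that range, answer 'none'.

Answer: none

Derivation:
Gen 0: 1011011001
Gen 1 (rule 165): 1100100001
Gen 2 (rule 169): 1000001100
Gen 3 (rule 150): 1100010010
Gen 4 (rule 137): 1001000000
Gen 5 (rule 165): 1001011111
Gen 6 (rule 169): 0000111110
Gen 7 (rule 150): 0001011101
Gen 8 (rule 137): 1100011000
Gen 9 (rule 165): 0001000011
Gen 10 (rule 169): 1100011010
Gen 11 (rule 150): 0010100011
Gen 12 (rule 137): 1000001010
Gen 13 (rule 165): 1011101110
Gen 14 (rule 169): 0111011100
Gen 15 (rule 150): 1010001010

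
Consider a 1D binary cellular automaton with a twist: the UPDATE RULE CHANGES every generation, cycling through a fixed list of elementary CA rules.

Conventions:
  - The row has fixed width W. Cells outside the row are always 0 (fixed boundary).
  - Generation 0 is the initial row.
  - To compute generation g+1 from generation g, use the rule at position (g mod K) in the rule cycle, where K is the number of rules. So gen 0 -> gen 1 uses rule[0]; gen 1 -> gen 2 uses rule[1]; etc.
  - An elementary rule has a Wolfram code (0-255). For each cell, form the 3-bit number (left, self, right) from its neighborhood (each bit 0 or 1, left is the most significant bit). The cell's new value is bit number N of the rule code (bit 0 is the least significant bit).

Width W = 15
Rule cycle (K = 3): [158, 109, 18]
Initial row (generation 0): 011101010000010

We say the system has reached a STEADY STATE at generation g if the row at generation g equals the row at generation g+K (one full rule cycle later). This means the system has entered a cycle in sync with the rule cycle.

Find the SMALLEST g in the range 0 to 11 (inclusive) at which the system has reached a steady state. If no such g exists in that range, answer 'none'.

Answer: 6

Derivation:
Gen 0: 011101010000010
Gen 1 (rule 158): 111001011000111
Gen 2 (rule 109): 101001111010101
Gen 3 (rule 18): 000110000000000
Gen 4 (rule 158): 001101000000000
Gen 5 (rule 109): 101111011111111
Gen 6 (rule 18): 000000000000000
Gen 7 (rule 158): 000000000000000
Gen 8 (rule 109): 111111111111111
Gen 9 (rule 18): 000000000000000
Gen 10 (rule 158): 000000000000000
Gen 11 (rule 109): 111111111111111
Gen 12 (rule 18): 000000000000000
Gen 13 (rule 158): 000000000000000
Gen 14 (rule 109): 111111111111111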